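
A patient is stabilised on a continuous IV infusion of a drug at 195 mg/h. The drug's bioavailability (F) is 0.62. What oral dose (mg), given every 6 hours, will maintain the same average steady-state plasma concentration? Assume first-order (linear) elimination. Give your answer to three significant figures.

1890 mg

To maintain the same Css, the systemic dosing rate must be unchanged: F·D/τ = infusion rate.
D = rate × τ / F = 195 × 6 / 0.62 = 1887 mg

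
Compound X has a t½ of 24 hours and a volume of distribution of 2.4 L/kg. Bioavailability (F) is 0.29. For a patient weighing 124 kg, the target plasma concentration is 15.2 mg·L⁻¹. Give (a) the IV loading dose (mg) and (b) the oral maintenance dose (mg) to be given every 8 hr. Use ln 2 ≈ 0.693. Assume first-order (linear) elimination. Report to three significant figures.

(a) 4520 mg; (b) 3600 mg

Vd(total) = 124 kg × 2.4 L/kg = 297.6 L
LD = Vd × C = 297.6 × 15.2 = 4524 mg
CL = 0.693 × Vd / t½ = 0.693 × 297.6 / 24 = 8.593 L/h
D = CL × Css × τ / F = 8.593 × 15.2 × 8 / 0.29 = 3603 mg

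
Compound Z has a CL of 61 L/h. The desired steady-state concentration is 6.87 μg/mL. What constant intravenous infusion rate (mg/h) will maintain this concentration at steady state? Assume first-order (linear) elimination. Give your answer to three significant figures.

At steady state, infusion rate equals elimination rate: rate in = CL × Css.
R₀ = 61.00 × 6.87 = 419.1 mg/h

419 mg/h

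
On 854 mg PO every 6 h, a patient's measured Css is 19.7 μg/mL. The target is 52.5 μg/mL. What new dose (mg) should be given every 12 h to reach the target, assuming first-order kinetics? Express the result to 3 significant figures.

With linear kinetics, Css is proportional to dose rate (D/τ) at fixed clearance.
D₂ = D₁ × (Css,target / Css,current) × (τ₂/τ₁) = 854 × (52.5/19.7) × (12/6) = 4552 mg

4550 mg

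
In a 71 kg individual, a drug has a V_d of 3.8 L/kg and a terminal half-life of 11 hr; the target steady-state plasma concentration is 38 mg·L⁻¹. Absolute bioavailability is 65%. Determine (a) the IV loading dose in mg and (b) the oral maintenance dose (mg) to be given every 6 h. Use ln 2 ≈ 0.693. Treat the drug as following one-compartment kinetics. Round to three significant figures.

(a) 10300 mg; (b) 5960 mg

Total Vd = 3.8 × 71 = 269.8 L
LD = Vd × C = 269.8 × 38 = 10250 mg
CL = 0.693 × Vd / t½ = 0.693 × 269.8 / 11 = 17.00 L/h
D = CL × Css × τ / F = 17.00 × 38 × 6 / 0.65 = 5963 mg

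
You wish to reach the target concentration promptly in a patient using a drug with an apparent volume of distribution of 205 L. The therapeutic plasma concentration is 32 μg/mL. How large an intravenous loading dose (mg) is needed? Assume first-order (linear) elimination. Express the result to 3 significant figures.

The loading dose fills Vd to the target concentration.
LD = Vd × C = 205.0 × 32.00 = 6560 mg

6560 mg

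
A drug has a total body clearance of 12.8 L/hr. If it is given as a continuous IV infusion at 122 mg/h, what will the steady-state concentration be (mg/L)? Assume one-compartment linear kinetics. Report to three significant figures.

Css = rate / CL = 122 / 12.80 = 9.531 mg/L

9.53 mg/L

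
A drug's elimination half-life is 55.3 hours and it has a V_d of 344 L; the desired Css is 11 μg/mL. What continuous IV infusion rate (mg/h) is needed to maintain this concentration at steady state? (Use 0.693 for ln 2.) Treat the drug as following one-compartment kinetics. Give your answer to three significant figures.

CL = ln 2 · Vd / t½ = 0.693 × 344.0 / 55.3 = 4.311 L/h
Infusion rate = CL × Css = 4.311 × 11 = 47.42 mg/h

47.4 mg/h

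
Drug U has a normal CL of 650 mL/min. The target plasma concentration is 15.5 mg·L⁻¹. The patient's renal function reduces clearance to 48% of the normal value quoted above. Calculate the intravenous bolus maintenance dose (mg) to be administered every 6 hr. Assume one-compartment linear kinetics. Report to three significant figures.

CL = 650 mL/min × 60/1000 = 39.00 L/h
Patient clearance = 0.48 × 39.00 = 18.72 L/h
At steady state, dose per interval replaces the amount cleared in that interval: D/τ = CL·Css.
D = CL × Css × τ = 18.72 × 15.5 × 6 = 1741 mg

1740 mg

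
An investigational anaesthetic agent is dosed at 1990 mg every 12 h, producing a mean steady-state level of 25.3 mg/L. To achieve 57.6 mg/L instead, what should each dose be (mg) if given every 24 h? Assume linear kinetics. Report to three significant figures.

For first-order elimination, Css ∝ F·D/(CL·τ); F and CL are unchanged, so Css ∝ D/τ.
D₂ = D₁ × (Css,target / Css,current) × (τ₂/τ₁) = 1990 × (57.6/25.3) × (24/12) = 9061 mg

9060 mg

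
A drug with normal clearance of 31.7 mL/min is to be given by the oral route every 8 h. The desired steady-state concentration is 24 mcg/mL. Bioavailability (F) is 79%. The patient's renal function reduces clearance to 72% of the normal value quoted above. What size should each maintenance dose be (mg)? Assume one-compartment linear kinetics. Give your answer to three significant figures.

333 mg

CL = 31.7 mL/min × 60/1000 = 1.902 L/h
Patient clearance = 0.72 × 1.902 = 1.369 L/h
At steady state, dose per interval replaces the amount cleared in that interval: F·D/τ = CL·Css.
D = CL × Css × τ / F = 1.369 × 24 × 8 / 0.79 = 332.7 mg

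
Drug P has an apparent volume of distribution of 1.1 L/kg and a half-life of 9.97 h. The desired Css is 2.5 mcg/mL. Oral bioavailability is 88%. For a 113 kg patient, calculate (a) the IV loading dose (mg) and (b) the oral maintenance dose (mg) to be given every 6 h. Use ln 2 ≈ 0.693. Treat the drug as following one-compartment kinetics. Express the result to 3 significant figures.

(a) 311 mg; (b) 147 mg

Vd(total) = 113 kg × 1.1 L/kg = 124.3 L
LD = Vd × C = 124.3 × 2.5 = 310.8 mg
CL = 0.693 × Vd / t½ = 0.693 × 124.3 / 9.97 = 8.640 L/h
D = CL × Css × τ / F = 8.640 × 2.5 × 6 / 0.88 = 147.3 mg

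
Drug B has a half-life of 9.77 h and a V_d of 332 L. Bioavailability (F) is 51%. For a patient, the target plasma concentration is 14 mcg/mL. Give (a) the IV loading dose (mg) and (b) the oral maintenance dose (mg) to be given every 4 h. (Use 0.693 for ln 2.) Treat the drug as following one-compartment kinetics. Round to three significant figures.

(a) 4650 mg; (b) 2590 mg

LD = Vd × C = 332.0 × 14 = 4648 mg
CL = 0.693 × Vd / t½ = 0.693 × 332.0 / 9.77 = 23.55 L/h
D = CL × Css × τ / F = 23.55 × 14 × 4 / 0.51 = 2586 mg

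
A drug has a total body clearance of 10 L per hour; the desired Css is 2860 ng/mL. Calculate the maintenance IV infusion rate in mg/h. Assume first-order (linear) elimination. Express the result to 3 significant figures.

28.6 mg/h

C = 2860 ng/mL = 2.860 mg/L
R₀ = 10.00 × 2.86 = 28.60 mg/h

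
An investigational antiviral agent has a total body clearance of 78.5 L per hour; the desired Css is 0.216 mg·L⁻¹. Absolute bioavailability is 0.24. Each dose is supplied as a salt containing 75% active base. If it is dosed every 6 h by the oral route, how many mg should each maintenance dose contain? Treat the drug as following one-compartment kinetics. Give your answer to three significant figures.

565 mg

At steady state, dose per interval replaces the amount cleared in that interval: F·S·D/τ = CL·Css.
D = CL × Css × τ / F / S = 78.50 × 0.216 × 6 / 0.24 / 0.75 = 565.2 mg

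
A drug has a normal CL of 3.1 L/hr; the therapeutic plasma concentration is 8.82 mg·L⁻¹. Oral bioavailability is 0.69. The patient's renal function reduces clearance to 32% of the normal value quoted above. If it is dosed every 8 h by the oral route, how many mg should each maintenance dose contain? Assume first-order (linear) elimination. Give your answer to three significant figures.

101 mg

Patient clearance = 0.32 × 3.100 = 0.9920 L/h
D = CL × Css × τ / F = 0.9920 × 8.82 × 8 / 0.69 = 101.4 mg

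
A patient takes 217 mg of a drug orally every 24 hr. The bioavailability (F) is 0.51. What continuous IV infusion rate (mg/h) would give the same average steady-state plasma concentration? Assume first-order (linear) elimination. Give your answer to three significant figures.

Equivalent systemic input: infusion rate = F·D/τ.
Rate = 0.51 × 217 / 24 = 4.611 mg/h

4.61 mg/h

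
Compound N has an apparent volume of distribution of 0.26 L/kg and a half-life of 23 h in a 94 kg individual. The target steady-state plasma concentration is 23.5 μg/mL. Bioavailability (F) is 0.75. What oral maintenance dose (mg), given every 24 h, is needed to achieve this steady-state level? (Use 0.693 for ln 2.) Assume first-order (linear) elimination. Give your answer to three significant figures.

Vd = 0.26 L/kg × 94 kg = 24.44 L
k = 0.693/23 = 0.03013 h⁻¹, so CL = k·Vd = 0.03013 × 24.44 = 0.7364 L/h
D = CL × Css × τ / F = 0.7364 × 23.5 × 24 / 0.75 = 553.8 mg

554 mg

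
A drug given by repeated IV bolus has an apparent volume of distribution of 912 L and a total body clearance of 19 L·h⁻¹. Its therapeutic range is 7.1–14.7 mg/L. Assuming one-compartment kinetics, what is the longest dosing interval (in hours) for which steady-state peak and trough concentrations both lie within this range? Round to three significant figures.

k = CL / Vd = 19.00 / 912.0 = 0.02083 h⁻¹
Between IV bolus doses, concentration decays as C = C₀·e^(−kτ), so C_peak/C_trough = e^(kτ).
τ_max = ln(C_peak/C_trough) / k = ln(14.7/7.1) / 0.02083 = 0.7278 / 0.02083 = 34.94 h

34.9 h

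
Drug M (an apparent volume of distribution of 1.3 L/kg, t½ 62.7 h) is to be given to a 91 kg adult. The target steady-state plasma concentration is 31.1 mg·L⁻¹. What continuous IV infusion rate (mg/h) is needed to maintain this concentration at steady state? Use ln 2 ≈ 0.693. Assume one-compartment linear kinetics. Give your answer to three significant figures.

40.7 mg/h

Vd(total) = 91 kg × 1.3 L/kg = 118.3 L
CL = 0.693 × Vd / t½ = 0.693 × 118.3 / 62.7 = 1.308 L/h
Infusion rate = CL × Css = 1.308 × 31.1 = 40.68 mg/h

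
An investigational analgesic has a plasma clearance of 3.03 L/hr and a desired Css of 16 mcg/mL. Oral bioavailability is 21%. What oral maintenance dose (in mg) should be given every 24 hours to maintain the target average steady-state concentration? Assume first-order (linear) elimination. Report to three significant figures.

D = CL × Css × τ / F = 3.030 × 16 × 24 / 0.21 = 5541 mg

5540 mg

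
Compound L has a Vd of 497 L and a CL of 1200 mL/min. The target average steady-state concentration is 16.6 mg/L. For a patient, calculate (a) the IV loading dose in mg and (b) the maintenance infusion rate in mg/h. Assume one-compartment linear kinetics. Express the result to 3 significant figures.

Loading: fill Vd to C_target → 497.0 L × 16.6 mg/L = 8250 mg
CL = 1200 mL/min × 60/1000 = 72.00 L/h
Maintenance infusion rate = CL × Css = 72.00 × 16.6 = 1195 mg/h

(a) 8250 mg; (b) 1200 mg/h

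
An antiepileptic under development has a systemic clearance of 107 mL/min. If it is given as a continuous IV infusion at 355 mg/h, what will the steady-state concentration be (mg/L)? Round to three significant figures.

CL = 107 mL/min × 60/1000 = 6.420 L/h
Css = rate / CL = 355 / 6.420 = 55.30 mg/L

55.3 mg/L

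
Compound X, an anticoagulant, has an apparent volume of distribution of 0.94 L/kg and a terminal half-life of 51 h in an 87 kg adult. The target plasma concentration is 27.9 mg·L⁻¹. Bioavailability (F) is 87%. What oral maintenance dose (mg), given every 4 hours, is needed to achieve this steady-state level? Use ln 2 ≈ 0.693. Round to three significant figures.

143 mg

Total Vd = 0.94 × 87 = 81.78 L
CL = ln 2 · Vd / t½ = 0.693 × 81.78 / 51 = 1.111 L/h
D = CL × Css × τ / F = 1.111 × 27.9 × 4 / 0.87 = 142.5 mg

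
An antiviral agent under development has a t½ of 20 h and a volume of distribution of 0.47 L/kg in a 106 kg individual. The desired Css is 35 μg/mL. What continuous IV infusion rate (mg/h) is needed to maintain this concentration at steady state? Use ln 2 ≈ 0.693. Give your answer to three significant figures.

60.4 mg/h

Vd(total) = 106 kg × 0.47 L/kg = 49.82 L
CL = 0.693 × Vd / t½ = 0.693 × 49.82 / 20 = 1.726 L/h
Infusion rate = CL × Css = 1.726 × 35 = 60.41 mg/h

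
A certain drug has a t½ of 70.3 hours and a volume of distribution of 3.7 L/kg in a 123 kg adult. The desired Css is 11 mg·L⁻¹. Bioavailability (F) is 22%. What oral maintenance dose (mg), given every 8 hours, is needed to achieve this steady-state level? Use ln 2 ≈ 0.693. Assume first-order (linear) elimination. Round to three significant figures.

1790 mg

Vd = 3.7 L/kg × 123 kg = 455.1 L
CL = ln 2 · Vd / t½ = 0.693 × 455.1 / 70.3 = 4.486 L/h
D = CL × Css × τ / F = 4.486 × 11 × 8 / 0.22 = 1794 mg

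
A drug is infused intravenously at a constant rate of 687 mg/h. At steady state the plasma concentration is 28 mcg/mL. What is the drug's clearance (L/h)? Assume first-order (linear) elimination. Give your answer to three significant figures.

24.5 L/h

At steady state, infusion rate = CL × Css, so CL = rate / Css.
CL = 687 / 28 = 24.54 L/h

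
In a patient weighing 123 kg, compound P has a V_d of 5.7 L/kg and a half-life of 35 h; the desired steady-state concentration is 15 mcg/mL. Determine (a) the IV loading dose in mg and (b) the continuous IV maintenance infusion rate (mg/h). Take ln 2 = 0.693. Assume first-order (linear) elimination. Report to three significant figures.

(a) 10500 mg; (b) 208 mg/h

Vd(total) = 123 kg × 5.7 L/kg = 701.1 L
LD = Vd × C = 701.1 × 15 = 10520 mg
CL = 0.693 × Vd / t½ = 0.693 × 701.1 / 35 = 13.88 L/h
Infusion rate = CL × Css = 13.88 × 15 = 208.2 mg/h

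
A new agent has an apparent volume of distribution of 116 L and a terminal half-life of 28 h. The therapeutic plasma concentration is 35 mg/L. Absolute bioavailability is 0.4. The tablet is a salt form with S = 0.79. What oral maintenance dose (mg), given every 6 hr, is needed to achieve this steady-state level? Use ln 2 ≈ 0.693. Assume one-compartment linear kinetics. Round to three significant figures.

CL = 0.693 × Vd / t½ = 0.693 × 116.0 / 28 = 2.871 L/h
D = CL × Css × τ / F / S = 2.871 × 35 × 6 / 0.4 / 0.79 = 1908 mg

1910 mg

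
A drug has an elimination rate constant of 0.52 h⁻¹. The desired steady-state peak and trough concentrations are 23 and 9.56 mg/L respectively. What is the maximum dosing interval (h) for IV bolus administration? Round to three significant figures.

1.69 h

Between IV bolus doses, concentration decays as C = C₀·e^(−kτ), so C_peak/C_trough = e^(kτ).
τ_max = ln(C_peak/C_trough) / k = ln(23/9.56) / 0.5200 = 0.8779 / 0.5200 = 1.688 h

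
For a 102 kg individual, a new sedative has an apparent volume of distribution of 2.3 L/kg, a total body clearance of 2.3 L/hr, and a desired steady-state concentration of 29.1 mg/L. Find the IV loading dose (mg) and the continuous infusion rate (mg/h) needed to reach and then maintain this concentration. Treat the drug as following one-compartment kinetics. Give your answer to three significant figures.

(a) 6830 mg; (b) 66.9 mg/h

Vd(total) = 102 kg × 2.3 L/kg = 234.6 L
Loading: fill Vd to C_target → 234.6 L × 29.1 mg/L = 6827 mg
Infusion rate = 2.300 L/h × 29.1 mg/L = 66.93 mg/h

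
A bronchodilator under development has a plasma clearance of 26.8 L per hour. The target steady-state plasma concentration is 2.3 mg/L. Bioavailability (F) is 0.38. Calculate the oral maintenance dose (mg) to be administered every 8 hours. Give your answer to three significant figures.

1300 mg

D = CL × Css × τ / F = 26.80 × 2.3 × 8 / 0.38 = 1298 mg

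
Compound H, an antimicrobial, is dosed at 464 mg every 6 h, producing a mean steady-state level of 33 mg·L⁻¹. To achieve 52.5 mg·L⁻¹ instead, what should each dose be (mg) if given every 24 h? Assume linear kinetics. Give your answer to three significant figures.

For first-order elimination, Css ∝ F·D/(CL·τ); F and CL are unchanged, so Css ∝ D/τ.
D₂ = D₁ × (Css,target / Css,current) × (τ₂/τ₁) = 464 × (52.5/33) × (24/6) = 2953 mg

2950 mg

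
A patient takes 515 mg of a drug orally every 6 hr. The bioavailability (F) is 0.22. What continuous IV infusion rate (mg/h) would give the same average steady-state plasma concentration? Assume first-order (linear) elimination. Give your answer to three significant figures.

18.9 mg/h

Equivalent systemic input: infusion rate = F·D/τ.
Rate = 0.22 × 515 / 6 = 18.88 mg/h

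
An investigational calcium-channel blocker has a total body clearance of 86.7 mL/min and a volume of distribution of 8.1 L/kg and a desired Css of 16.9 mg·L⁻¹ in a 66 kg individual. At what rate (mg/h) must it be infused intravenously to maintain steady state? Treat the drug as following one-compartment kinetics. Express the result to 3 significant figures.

87.9 mg/h

Convert clearance: 86.7 mL/min × 60 min/h ÷ 1000 mL/L = 5.202 L/h
Vd does not affect the maintenance rate; only clearance governs steady-state input.
Infusion rate = CL · Css = 5.202 L/h × 16.9 mg/L = 87.91 mg/h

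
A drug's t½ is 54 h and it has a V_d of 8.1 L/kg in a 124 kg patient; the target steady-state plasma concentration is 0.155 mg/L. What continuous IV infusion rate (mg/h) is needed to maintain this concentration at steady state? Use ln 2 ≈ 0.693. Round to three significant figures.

Vd = 8.1 L/kg × 124 kg = 1004 L
k = 0.693/54 = 0.01283 h⁻¹, so CL = k·Vd = 0.01283 × 1004 = 12.88 L/h
Infusion rate = CL × Css = 12.88 × 0.155 = 1.996 mg/h

2.00 mg/h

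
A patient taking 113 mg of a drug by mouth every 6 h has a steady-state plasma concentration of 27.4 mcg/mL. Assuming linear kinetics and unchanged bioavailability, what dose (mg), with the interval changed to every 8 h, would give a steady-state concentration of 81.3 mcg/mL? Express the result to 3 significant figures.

447 mg

With linear kinetics, Css is proportional to dose rate (D/τ) at fixed clearance.
D₂ = D₁ × (Css,target / Css,current) × (τ₂/τ₁) = 113 × (81.3/27.4) × (8/6) = 447.1 mg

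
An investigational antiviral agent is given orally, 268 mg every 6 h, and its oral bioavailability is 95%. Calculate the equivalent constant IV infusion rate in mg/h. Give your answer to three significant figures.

42.4 mg/h

Equivalent systemic input: infusion rate = F·D/τ.
Rate = 0.95 × 268 / 6 = 42.43 mg/h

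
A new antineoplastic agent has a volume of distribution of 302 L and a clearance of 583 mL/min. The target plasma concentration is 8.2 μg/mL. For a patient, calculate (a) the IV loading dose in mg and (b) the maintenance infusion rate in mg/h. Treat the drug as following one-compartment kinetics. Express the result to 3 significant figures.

Loading: fill Vd to C_target → 302.0 L × 8.2 mg/L = 2476 mg
CL = 583 mL/min × 60/1000 = 34.98 L/h
Maintenance infusion rate = CL × Css = 34.98 × 8.2 = 286.8 mg/h

(a) 2480 mg; (b) 287 mg/h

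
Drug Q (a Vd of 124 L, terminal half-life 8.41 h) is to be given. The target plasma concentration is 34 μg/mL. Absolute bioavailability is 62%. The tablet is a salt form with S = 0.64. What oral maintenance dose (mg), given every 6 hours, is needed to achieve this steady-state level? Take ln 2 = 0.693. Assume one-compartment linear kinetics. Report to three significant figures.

5250 mg

k = 0.693/8.41 = 0.08240 h⁻¹, so CL = k·Vd = 0.08240 × 124.0 = 10.22 L/h
D = CL × Css × τ / F / S = 10.22 × 34 × 6 / 0.62 / 0.64 = 5254 mg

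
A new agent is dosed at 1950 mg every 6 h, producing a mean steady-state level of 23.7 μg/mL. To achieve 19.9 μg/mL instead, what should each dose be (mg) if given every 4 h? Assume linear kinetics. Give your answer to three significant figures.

With linear kinetics, Css is proportional to dose rate (D/τ) at fixed clearance.
D₂ = D₁ × (Css,target / Css,current) × (τ₂/τ₁) = 1950 × (19.9/23.7) × (4/6) = 1092 mg

1090 mg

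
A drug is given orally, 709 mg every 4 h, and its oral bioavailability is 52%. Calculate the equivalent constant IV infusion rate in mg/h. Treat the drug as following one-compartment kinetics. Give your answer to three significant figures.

92.2 mg/h

Equivalent systemic input: infusion rate = F·D/τ.
Rate = 0.52 × 709 / 4 = 92.17 mg/h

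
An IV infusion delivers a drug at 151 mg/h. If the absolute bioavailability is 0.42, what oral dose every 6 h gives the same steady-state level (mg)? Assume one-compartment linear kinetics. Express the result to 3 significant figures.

To maintain the same Css, the systemic dosing rate must be unchanged: F·D/τ = infusion rate.
D = rate × τ / F = 151 × 6 / 0.42 = 2157 mg

2160 mg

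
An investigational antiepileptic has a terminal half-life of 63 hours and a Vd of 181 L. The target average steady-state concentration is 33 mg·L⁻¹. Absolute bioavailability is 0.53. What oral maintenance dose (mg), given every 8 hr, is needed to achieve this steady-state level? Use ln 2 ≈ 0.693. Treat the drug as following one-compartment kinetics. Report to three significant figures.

992 mg

CL = ln 2 · Vd / t½ = 0.693 × 181.0 / 63 = 1.991 L/h
D = CL × Css × τ / F = 1.991 × 33 × 8 / 0.53 = 991.7 mg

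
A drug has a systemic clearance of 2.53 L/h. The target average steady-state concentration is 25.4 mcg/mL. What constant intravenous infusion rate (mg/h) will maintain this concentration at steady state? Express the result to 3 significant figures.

64.3 mg/h

At steady state, infusion rate equals elimination rate: rate in = CL × Css.
Infusion rate = CL · Css = 2.530 L/h × 25.4 mg/L = 64.26 mg/h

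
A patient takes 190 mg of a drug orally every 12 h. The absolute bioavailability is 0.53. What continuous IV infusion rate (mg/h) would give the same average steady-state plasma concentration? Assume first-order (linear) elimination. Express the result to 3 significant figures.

Equivalent systemic input: infusion rate = F·D/τ.
Rate = 0.53 × 190 / 12 = 8.392 mg/h

8.39 mg/h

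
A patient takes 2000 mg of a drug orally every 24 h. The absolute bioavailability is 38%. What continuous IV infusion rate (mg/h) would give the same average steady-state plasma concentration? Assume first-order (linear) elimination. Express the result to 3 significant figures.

Equivalent systemic input: infusion rate = F·D/τ.
Rate = 0.38 × 2000 / 24 = 31.67 mg/h

31.7 mg/h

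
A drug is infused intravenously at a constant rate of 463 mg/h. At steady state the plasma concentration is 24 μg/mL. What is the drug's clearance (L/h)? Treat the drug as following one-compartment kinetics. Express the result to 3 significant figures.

19.3 L/h

At steady state, infusion rate = CL × Css, so CL = rate / Css.
CL = 463 / 24 = 19.29 L/h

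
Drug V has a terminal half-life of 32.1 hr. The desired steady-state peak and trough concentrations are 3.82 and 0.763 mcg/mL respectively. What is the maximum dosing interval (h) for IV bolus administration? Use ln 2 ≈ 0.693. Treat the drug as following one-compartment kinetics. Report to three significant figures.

74.6 h

k = 0.693 / t½ = 0.693 / 32.1 = 0.02159 h⁻¹
Between IV bolus doses, concentration decays as C = C₀·e^(−kτ), so C_peak/C_trough = e^(kτ).
τ_max = ln(C_peak/C_trough) / k = ln(3.82/0.763) / 0.02159 = 1.611 / 0.02159 = 74.62 h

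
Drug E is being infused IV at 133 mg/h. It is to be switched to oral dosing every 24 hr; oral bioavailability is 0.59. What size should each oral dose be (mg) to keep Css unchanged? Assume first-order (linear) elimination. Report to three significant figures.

To maintain the same Css, the systemic dosing rate must be unchanged: F·D/τ = infusion rate.
D = rate × τ / F = 133 × 24 / 0.59 = 5410 mg

5410 mg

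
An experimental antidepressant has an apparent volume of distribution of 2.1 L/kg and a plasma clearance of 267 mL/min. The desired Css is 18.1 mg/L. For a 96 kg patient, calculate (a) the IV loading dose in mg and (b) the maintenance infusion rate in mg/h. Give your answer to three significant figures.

(a) 3650 mg; (b) 290 mg/h

Vd = 2.1 L/kg × 96 kg = 201.6 L
LD = Vd · C_target = 201.6 × 18.1 = 3649 mg
Convert clearance: 267 mL/min × 60 min/h ÷ 1000 mL/L = 16.02 L/h
Maintenance infusion rate = CL × Css = 16.02 × 18.1 = 290.0 mg/h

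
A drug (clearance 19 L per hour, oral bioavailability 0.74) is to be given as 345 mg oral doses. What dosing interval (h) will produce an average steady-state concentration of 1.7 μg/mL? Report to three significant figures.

F·D/τ = CL·Css → τ = F·D / (CL·Css).
τ = 0.74 × 345 / (19 × 1.7) = 7.904 h

7.90 h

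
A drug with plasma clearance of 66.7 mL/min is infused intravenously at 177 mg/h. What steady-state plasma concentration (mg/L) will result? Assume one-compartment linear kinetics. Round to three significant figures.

CL = 66.7 mL/min × 60/1000 = 4.002 L/h
Css = rate / CL = 177 / 4.002 = 44.23 mg/L

44.2 mg/L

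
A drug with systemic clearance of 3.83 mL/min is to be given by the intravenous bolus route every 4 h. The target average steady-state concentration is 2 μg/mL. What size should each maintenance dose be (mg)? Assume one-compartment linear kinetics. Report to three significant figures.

1.84 mg

Convert clearance: 3.83 mL/min × 60 min/h ÷ 1000 mL/L = 0.2298 L/h
At steady state, dose per interval replaces the amount cleared in that interval: D/τ = CL·Css.
D = CL × Css × τ = 0.2298 × 2 × 4 = 1.838 mg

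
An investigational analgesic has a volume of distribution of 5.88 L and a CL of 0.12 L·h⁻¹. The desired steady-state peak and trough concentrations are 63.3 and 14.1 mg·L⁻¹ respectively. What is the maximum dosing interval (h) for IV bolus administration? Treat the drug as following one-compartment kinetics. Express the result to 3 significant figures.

73.6 h

k = CL / Vd = 0.1200 / 5.880 = 0.02041 h⁻¹
Between IV bolus doses, concentration decays as C = C₀·e^(−kτ), so C_peak/C_trough = e^(kτ).
τ_max = ln(C_peak/C_trough) / k = ln(63.3/14.1) / 0.02041 = 1.502 / 0.02041 = 73.59 h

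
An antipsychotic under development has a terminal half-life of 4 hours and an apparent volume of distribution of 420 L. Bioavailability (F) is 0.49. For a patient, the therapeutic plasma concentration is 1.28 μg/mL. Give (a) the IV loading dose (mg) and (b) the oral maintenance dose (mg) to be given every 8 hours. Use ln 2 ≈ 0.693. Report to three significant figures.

(a) 538 mg; (b) 1520 mg

LD = Vd × C = 420.0 × 1.28 = 537.6 mg
CL = 0.693 × Vd / t½ = 0.693 × 420.0 / 4 = 72.77 L/h
D = CL × Css × τ / F = 72.77 × 1.28 × 8 / 0.49 = 1521 mg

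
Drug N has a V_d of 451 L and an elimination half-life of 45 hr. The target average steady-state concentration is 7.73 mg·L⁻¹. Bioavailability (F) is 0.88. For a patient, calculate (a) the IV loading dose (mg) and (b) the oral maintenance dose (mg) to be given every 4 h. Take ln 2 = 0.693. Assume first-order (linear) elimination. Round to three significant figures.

LD = Vd × C = 451.0 × 7.73 = 3486 mg
CL = 0.693 × Vd / t½ = 0.693 × 451.0 / 45 = 6.945 L/h
D = CL × Css × τ / F = 6.945 × 7.73 × 4 / 0.88 = 244.0 mg

(a) 3490 mg; (b) 244 mg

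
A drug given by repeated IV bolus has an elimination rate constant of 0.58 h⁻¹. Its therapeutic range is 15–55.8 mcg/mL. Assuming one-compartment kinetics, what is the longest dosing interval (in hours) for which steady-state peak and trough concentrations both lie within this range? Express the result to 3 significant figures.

Between IV bolus doses, concentration decays as C = C₀·e^(−kτ), so C_peak/C_trough = e^(kτ).
τ_max = ln(C_peak/C_trough) / k = ln(55.8/15) / 0.5800 = 1.314 / 0.5800 = 2.266 h

2.27 h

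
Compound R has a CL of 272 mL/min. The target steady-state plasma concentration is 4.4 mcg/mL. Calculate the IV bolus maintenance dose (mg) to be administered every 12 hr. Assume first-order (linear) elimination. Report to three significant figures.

CL = 272 mL/min × 60/1000 = 16.32 L/h
D = CL × Css × τ = 16.32 × 4.4 × 12 = 861.7 mg

862 mg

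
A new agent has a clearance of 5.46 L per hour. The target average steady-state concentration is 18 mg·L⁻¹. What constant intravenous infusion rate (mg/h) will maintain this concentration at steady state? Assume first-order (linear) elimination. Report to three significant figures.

98.3 mg/h

Infusion rate = CL · Css = 5.460 L/h × 18 mg/L = 98.28 mg/h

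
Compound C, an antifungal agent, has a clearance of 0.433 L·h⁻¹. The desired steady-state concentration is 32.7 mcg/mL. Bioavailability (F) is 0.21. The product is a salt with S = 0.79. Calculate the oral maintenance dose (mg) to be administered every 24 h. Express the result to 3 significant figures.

2050 mg

At steady state, dose per interval replaces the amount cleared in that interval: F·S·D/τ = CL·Css.
D = CL × Css × τ / F / S = 0.4330 × 32.7 × 24 / 0.21 / 0.79 = 2048 mg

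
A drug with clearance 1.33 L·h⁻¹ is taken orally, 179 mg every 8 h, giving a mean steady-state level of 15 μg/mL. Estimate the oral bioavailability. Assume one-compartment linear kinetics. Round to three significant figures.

F·D/τ = CL·Css at steady state → F = CL·Css·τ / D.
F = 1.33 × 15 × 8 / 179 = 0.892

0.892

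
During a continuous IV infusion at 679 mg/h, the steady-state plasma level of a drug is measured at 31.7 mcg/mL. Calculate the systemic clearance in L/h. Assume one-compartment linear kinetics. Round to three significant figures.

At steady state, infusion rate = CL × Css, so CL = rate / Css.
CL = 679 / 31.7 = 21.42 L/h

21.4 L/h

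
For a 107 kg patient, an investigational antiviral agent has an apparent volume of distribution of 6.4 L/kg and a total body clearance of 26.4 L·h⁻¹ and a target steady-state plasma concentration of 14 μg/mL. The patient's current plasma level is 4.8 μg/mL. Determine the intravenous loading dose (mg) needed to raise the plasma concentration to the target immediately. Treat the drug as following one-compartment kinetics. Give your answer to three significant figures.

Vd = 6.4 L/kg × 107 kg = 684.8 L
Loading dose depends on Vd (not clearance): it fills the distribution volume.
Concentration deficit ΔC = 14 − 4.8 = 9.200 mg/L
LD = Vd × ΔC = 684.8 × 9.200 = 6300 mg

6300 mg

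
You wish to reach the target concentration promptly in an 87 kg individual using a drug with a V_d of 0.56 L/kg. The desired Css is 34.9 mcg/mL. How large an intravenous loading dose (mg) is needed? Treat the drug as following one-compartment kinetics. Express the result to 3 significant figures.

Total Vd = 0.56 × 87 = 48.72 L
The loading dose fills Vd to the target concentration.
LD = Vd × C = 48.72 × 34.90 = 1700 mg

1700 mg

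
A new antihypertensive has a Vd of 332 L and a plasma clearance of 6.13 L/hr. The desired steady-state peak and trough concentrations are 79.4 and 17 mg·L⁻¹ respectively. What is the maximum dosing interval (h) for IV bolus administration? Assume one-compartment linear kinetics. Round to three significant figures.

83.5 h

k = CL / Vd = 6.130 / 332.0 = 0.01846 h⁻¹
Between IV bolus doses, concentration decays as C = C₀·e^(−kτ), so C_peak/C_trough = e^(kτ).
τ_max = ln(C_peak/C_trough) / k = ln(79.4/17) / 0.01846 = 1.541 / 0.01846 = 83.48 h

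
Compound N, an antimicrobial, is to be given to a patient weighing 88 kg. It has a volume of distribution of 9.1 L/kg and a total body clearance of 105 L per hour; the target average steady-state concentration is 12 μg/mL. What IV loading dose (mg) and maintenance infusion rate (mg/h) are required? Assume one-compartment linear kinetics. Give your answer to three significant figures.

(a) 9610 mg; (b) 1260 mg/h

Vd = 9.1 L/kg × 88 kg = 800.8 L
Loading dose = Vd × C = 800.8 × 12 = 9610 mg
Maintenance: replace elimination → rate = CL × Css = 105.0 × 12 = 1260 mg/h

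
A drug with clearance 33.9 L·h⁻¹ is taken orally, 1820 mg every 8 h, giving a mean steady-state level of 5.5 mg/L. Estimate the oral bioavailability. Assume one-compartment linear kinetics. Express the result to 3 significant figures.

0.820

F·D/τ = CL·Css at steady state → F = CL·Css·τ / D.
F = 33.9 × 5.5 × 8 / 1820 = 0.820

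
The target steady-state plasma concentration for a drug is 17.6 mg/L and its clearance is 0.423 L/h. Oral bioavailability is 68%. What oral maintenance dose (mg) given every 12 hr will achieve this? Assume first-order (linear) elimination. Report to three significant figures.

D = CL × Css × τ / F = 0.4230 × 17.6 × 12 / 0.68 = 131.4 mg

131 mg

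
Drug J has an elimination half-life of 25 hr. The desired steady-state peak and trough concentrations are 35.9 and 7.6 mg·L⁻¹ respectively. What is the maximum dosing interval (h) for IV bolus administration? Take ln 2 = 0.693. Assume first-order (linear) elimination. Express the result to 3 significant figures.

56.0 h

k = 0.693 / t½ = 0.693 / 25 = 0.02772 h⁻¹
Between IV bolus doses, concentration decays as C = C₀·e^(−kτ), so C_peak/C_trough = e^(kτ).
τ_max = ln(C_peak/C_trough) / k = ln(35.9/7.6) / 0.02772 = 1.553 / 0.02772 = 56.02 h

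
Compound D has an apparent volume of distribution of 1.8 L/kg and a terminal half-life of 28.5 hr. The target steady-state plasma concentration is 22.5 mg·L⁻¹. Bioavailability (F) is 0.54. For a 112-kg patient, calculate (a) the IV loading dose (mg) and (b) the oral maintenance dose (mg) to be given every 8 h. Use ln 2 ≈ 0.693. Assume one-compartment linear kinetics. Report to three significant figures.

Vd(total) = 112 kg × 1.8 L/kg = 201.6 L
LD = Vd × C = 201.6 × 22.5 = 4536 mg
CL = 0.693 × Vd / t½ = 0.693 × 201.6 / 28.5 = 4.902 L/h
D = CL × Css × τ / F = 4.902 × 22.5 × 8 / 0.54 = 1634 mg

(a) 4540 mg; (b) 1630 mg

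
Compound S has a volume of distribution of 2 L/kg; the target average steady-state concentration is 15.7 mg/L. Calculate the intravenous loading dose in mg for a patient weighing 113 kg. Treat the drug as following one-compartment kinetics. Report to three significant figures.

3550 mg

Vd = 2 L/kg × 113 kg = 226.0 L
The loading dose fills Vd to the target concentration.
LD = Vd × C = 226.0 × 15.70 = 3548 mg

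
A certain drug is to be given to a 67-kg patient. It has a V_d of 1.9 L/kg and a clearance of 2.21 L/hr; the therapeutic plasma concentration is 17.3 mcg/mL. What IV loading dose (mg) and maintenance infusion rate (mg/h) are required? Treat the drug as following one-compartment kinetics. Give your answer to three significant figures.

Vd = 1.9 L/kg × 67 kg = 127.3 L
LD = Vd · C_target = 127.3 × 17.3 = 2202 mg
Maintenance: replace elimination → rate = CL × Css = 2.210 × 17.3 = 38.23 mg/h

(a) 2200 mg; (b) 38.2 mg/h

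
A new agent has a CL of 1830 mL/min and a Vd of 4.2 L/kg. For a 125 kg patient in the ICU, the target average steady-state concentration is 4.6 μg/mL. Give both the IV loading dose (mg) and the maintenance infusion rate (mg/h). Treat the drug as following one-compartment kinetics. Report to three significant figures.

(a) 2420 mg; (b) 505 mg/h

Total Vd = 4.2 × 125 = 525.0 L
Loading dose = Vd × C = 525.0 × 4.6 = 2415 mg
Convert clearance: 1830 mL/min × 60 min/h ÷ 1000 mL/L = 109.8 L/h
Infusion rate = 109.8 L/h × 4.6 mg/L = 505.1 mg/h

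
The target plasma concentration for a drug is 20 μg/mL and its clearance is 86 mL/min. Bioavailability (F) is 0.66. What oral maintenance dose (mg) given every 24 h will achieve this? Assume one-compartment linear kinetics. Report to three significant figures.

CL = 86 mL/min × 60/1000 = 5.160 L/h
At steady state, dose per interval replaces the amount cleared in that interval: F·D/τ = CL·Css.
D = CL × Css × τ / F = 5.160 × 20 × 24 / 0.66 = 3753 mg

3750 mg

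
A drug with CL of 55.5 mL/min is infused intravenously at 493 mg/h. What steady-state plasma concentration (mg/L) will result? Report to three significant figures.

148 mg/L

CL = 55.5 mL/min × 60/1000 = 3.330 L/h
Css = rate / CL = 493 / 3.330 = 148.0 mg/L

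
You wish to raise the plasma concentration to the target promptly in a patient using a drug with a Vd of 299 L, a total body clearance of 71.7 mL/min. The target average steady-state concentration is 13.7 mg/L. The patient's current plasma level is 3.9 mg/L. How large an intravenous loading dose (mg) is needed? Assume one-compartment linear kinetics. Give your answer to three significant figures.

2930 mg

Concentration deficit ΔC = 13.7 − 3.9 = 9.800 mg/L
LD = Vd × ΔC = 299.0 × 9.800 = 2930 mg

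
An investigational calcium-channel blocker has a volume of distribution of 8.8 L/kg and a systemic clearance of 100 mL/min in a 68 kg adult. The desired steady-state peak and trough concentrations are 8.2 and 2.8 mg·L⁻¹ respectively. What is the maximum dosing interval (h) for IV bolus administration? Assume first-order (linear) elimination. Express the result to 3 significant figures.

Vd = 8.8 L/kg × 68 kg = 598.4 L
CL = 100 mL/min = 100 × 0.06 = 6.000 L/h
k = CL / Vd = 6.000 / 598.4 = 0.01003 h⁻¹
Between IV bolus doses, concentration decays as C = C₀·e^(−kτ), so C_peak/C_trough = e^(kτ).
τ_max = ln(C_peak/C_trough) / k = ln(8.2/2.8) / 0.01003 = 1.075 / 0.01003 = 107.2 h

107 h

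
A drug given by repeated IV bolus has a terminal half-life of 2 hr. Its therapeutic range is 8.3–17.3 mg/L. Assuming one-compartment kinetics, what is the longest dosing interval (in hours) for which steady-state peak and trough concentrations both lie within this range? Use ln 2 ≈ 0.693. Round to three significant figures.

2.12 h

k = 0.693 / t½ = 0.693 / 2 = 0.3465 h⁻¹
Between IV bolus doses, concentration decays as C = C₀·e^(−kτ), so C_peak/C_trough = e^(kτ).
τ_max = ln(C_peak/C_trough) / k = ln(17.3/8.3) / 0.3465 = 0.7345 / 0.3465 = 2.120 h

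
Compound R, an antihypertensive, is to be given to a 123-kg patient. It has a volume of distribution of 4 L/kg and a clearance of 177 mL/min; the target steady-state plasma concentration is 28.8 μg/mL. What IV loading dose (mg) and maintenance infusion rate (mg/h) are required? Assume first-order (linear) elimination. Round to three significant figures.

(a) 14200 mg; (b) 306 mg/h

Vd = 4 L/kg × 123 kg = 492.0 L
Loading: fill Vd to C_target → 492.0 L × 28.8 mg/L = 14170 mg
CL = 177 mL/min × 60/1000 = 10.62 L/h
Infusion rate = 10.62 L/h × 28.8 mg/L = 305.9 mg/h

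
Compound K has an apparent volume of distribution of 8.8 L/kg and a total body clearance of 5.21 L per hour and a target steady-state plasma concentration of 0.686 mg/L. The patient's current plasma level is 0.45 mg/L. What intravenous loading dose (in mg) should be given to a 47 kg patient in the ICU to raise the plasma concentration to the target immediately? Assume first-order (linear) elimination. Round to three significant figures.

97.6 mg

Vd(total) = 47 kg × 8.8 L/kg = 413.6 L
Concentration deficit ΔC = 0.686 − 0.45 = 0.2360 mg/L
LD = Vd × ΔC = 413.6 × 0.2360 = 97.61 mg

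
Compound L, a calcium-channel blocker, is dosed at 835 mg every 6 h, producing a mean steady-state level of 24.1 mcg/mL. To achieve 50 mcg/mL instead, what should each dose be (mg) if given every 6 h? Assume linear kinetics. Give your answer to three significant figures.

With linear kinetics, Css is proportional to dose rate (D/τ) at fixed clearance.
D₂ = D₁ × (Css,target / Css,current) = 835 × 50/24.1 = 1732 mg

1730 mg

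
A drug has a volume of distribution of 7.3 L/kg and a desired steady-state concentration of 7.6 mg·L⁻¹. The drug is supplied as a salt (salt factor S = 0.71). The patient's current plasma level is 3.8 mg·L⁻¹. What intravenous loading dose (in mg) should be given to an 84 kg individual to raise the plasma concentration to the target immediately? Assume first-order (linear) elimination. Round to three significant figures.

3280 mg

Vd = 7.3 L/kg × 84 kg = 613.2 L
The loading dose fills Vd to the target concentration.
Concentration deficit ΔC = 7.6 − 3.8 = 3.800 mg/L
LD = Vd × ΔC / S = 613.2 × 3.800 / 0.71 = 3282 mg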